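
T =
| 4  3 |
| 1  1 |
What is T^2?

[[19, 15], [5, 4]]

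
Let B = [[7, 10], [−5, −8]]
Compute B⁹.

tr B = −1 and det B = −6, so the characteristic polynomial is λ² − (−1)λ + (−6) with roots 2 and −3.
Eigenvectors give P = [[−2, −1], [1, 1]] with P⁻¹ = [[−1, −1], [1, 2]], and B = P·diag(2, −3)·P⁻¹.
Then B⁹ = P·diag(512, −19683)·P⁻¹ = [[−1024, 19683], [512, −19683]] · [[−1, −1], [1, 2]] = [[20707, 40390], [−20195, −39878]].

[[20707, 40390], [−20195, −39878]]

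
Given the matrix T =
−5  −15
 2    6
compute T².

T² = T (a projection; rank 1, trace 1), so T² = T.

[[−5, −15], [2, 6]]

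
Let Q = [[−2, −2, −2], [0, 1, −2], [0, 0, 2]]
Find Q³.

Q² = [[4, 2, 4], [0, 1, −6], [0, 0, 4]]
Q³ = [[−8, −6, −4], [0, 1, −14], [0, 0, 8]]

[[−8, −6, −4], [0, 1, −14], [0, 0, 8]]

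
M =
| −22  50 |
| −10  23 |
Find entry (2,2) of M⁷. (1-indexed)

tr M = 1 and det M = −6, so the characteristic polynomial is λ² − (1)λ + (−6) with roots 3 and −2.
Eigenvectors give P = [[2, 5], [1, 2]] with P⁻¹ = [[−2, 5], [1, −2]], and M = P·diag(3, −2)·P⁻¹.
Then M⁷ = P·diag(2187, −128)·P⁻¹ = [[4374, −640], [2187, −256]] · [[−2, 5], [1, −2]] = [[−9388, 23150], [−4630, 11447]].

11447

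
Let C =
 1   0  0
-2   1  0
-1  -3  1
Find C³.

C = I + N where N = [[0, 0, 0], [-2, 0, 0], [-1, -3, 0]] is strictly lower-triangular, so N³ = 0.
(I + N)³ = I + 3·N + 3·N² = [[1, 0, 0], [-6, 1, 0], [15, -9, 1]].

[[1, 0, 0], [-6, 1, 0], [15, -9, 1]]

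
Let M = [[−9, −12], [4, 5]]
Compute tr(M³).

tr M = −4 and det M = 3, so the characteristic polynomial is λ² − (−4)λ + (3) with roots −1 and −3.
Eigenvectors give P = [[−3, −2], [2, 1]] with P⁻¹ = [[1, 2], [−2, −3]], and M = P·diag(−1, −3)·P⁻¹.
Then M³ = P·diag(−1, −27)·P⁻¹ = [[3, 54], [−2, −27]] · [[1, 2], [−2, −3]] = [[−105, −156], [52, 77]].

−28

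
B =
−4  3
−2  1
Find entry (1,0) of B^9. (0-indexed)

−1022

tr B = −3 and det B = 2, so the characteristic polynomial is λ² − (−3)λ + (2) with roots −2 and −1.
Eigenvectors give P = [[3, −1], [2, −1]] with P⁻¹ = [[1, −1], [2, −3]], and B = P·diag(−2, −1)·P⁻¹.
Then B^9 = P·diag(−512, −1)·P⁻¹ = [[−1536, 1], [−1024, 1]] · [[1, −1], [2, −3]] = [[−1534, 1533], [−1022, 1021]].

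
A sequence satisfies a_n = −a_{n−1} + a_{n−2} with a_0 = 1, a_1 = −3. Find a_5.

With companion matrix Q = [[−1, 1], [1, 0]], [a_n, a_{n−1}]ᵀ = Q·[a_{n−1}, a_{n−2}]ᵀ, so [a_5, a_4]ᵀ = Q⁴·[a_1, a_0]ᵀ.
Q⁴ = [[5, −3], [−3, 2]], giving [a_5, a_4]ᵀ = [[−18], [11]].

−18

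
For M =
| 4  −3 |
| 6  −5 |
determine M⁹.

[[514, −513], [1026, −1025]]

tr M = −1 and det M = −2, so the characteristic polynomial is λ² − (−1)λ + (−2) with roots −2 and 1.
Eigenvectors give P = [[1, −1], [2, −1]] with P⁻¹ = [[−1, 1], [−2, 1]], and M = P·diag(−2, 1)·P⁻¹.
Then M⁹ = P·diag(−512, 1)·P⁻¹ = [[−512, −1], [−1024, −1]] · [[−1, 1], [−2, 1]] = [[514, −513], [1026, −1025]].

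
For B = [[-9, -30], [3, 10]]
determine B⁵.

B² = B (a projection; rank 1, trace 1), so B⁵ = B.

[[-9, -30], [3, 10]]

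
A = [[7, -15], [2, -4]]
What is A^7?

[[763, -1905], [254, -634]]

tr A = 3 and det A = 2, so the characteristic polynomial is λ² − (3)λ + (2) with roots 2 and 1.
Eigenvectors give P = [[3, -5], [1, -2]] with P⁻¹ = [[2, -5], [1, -3]], and A = P·diag(2, 1)·P⁻¹.
Then A^7 = P·diag(128, 1)·P⁻¹ = [[384, -5], [128, -2]] · [[2, -5], [1, -3]] = [[763, -1905], [254, -634]].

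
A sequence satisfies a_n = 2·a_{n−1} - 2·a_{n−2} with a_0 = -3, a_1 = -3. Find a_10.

0

With companion matrix C = [[2, -2], [1, 0]], [a_n, a_{n−1}]ᵀ = C·[a_{n−1}, a_{n−2}]ᵀ, so [a_10, a_9]ᵀ = C^9·[a_1, a_0]ᵀ.
C^9 = [[32, -32], [16, 0]], giving [a_10, a_9]ᵀ = [[0], [-48]].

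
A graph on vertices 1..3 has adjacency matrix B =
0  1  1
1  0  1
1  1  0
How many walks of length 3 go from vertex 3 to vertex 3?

2

The number of length-3 walks from vertex 3 to vertex 3 is entry (3,3) of B³, where B is the adjacency matrix.
B² = [[2, 1, 1], [1, 2, 1], [1, 1, 2]]
B³ = [[2, 3, 3], [3, 2, 3], [3, 3, 2]]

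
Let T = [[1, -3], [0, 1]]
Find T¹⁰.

[[1, -30], [0, 1]]

T = I + N where N = [[0, -3], [0, 0]] is strictly upper-triangular, so N² = 0.
(I + N)¹⁰ = I + 10·N = [[1, -30], [0, 1]].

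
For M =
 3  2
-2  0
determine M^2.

[[5, 6], [-6, -4]]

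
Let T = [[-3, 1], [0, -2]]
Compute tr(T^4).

T^2 = [[9, -5], [0, 4]]
T^3 = [[-27, 19], [0, -8]]
T^4 = [[81, -65], [0, 16]]

97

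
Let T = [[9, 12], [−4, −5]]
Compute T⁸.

tr T = 4 and det T = 3, so the characteristic polynomial is λ² − (4)λ + (3) with roots 1 and 3.
Eigenvectors give P = [[−3, −2], [2, 1]] with P⁻¹ = [[1, 2], [−2, −3]], and T = P·diag(1, 3)·P⁻¹.
Then T⁸ = P·diag(1, 6561)·P⁻¹ = [[−3, −13122], [2, 6561]] · [[1, 2], [−2, −3]] = [[26241, 39360], [−13120, −19679]].

[[26241, 39360], [−13120, −19679]]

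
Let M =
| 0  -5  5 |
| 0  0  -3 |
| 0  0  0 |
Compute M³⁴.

M is strictly triangular, hence nilpotent: M³ = 0, so M³⁴ = 0.

[[0, 0, 0], [0, 0, 0], [0, 0, 0]]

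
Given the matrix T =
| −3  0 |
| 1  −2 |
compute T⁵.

[[−243, 0], [211, −32]]

tr T = −5 and det T = 6, so the characteristic polynomial is λ² − (−5)λ + (6) with roots −3 and −2.
Eigenvectors give P = [[−1, 0], [1, 1]] with P⁻¹ = [[−1, 0], [1, 1]], and T = P·diag(−3, −2)·P⁻¹.
Then T⁵ = P·diag(−243, −32)·P⁻¹ = [[243, 0], [−243, −32]] · [[−1, 0], [1, 1]] = [[−243, 0], [211, −32]].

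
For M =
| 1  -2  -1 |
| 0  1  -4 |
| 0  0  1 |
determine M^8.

M = I + N where N = [[0, -2, -1], [0, 0, -4], [0, 0, 0]] is strictly upper-triangular, so N^3 = 0.
(I + N)^8 = I + 8·N + 28·N^2 = [[1, -16, 216], [0, 1, -32], [0, 0, 1]].

[[1, -16, 216], [0, 1, -32], [0, 0, 1]]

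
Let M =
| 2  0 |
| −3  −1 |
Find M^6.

[[64, 0], [−63, 1]]

tr M = 1 and det M = −2, so the characteristic polynomial is λ² − (1)λ + (−2) with roots 2 and −1.
Eigenvectors give P = [[−1, 0], [1, 1]] with P⁻¹ = [[−1, 0], [1, 1]], and M = P·diag(2, −1)·P⁻¹.
Then M^6 = P·diag(64, 1)·P⁻¹ = [[−64, 0], [64, 1]] · [[−1, 0], [1, 1]] = [[64, 0], [−63, 1]].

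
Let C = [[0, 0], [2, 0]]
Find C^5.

[[0, 0], [0, 0]]

C is strictly triangular, hence nilpotent: C^2 = 0, so C^5 = 0.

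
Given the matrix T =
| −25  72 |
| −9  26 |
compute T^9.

tr T = 1 and det T = −2, so the characteristic polynomial is λ² − (1)λ + (−2) with roots −1 and 2.
Eigenvectors give P = [[−3, 8], [−1, 3]] with P⁻¹ = [[−3, 8], [−1, 3]], and T = P·diag(−1, 2)·P⁻¹.
Then T^9 = P·diag(−1, 512)·P⁻¹ = [[3, 4096], [1, 1536]] · [[−3, 8], [−1, 3]] = [[−4105, 12312], [−1539, 4616]].

[[−4105, 12312], [−1539, 4616]]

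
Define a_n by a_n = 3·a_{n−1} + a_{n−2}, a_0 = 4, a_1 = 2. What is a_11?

454310

With companion matrix T = [[3, 1], [1, 0]], [a_n, a_{n−1}]ᵀ = T·[a_{n−1}, a_{n−2}]ᵀ, so [a_11, a_10]ᵀ = T^10·[a_1, a_0]ᵀ.
T^10 = [[141481, 42837], [42837, 12970]], giving [a_11, a_10]ᵀ = [[454310], [137554]].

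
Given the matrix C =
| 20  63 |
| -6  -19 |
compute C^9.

tr C = 1 and det C = -2, so the characteristic polynomial is λ² − (1)λ + (-2) with roots 2 and -1.
Eigenvectors give P = [[7, -3], [-2, 1]] with P⁻¹ = [[1, 3], [2, 7]], and C = P·diag(2, -1)·P⁻¹.
Then C^9 = P·diag(512, -1)·P⁻¹ = [[3584, 3], [-1024, -1]] · [[1, 3], [2, 7]] = [[3590, 10773], [-1026, -3079]].

[[3590, 10773], [-1026, -3079]]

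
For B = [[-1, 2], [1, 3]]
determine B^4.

B^2 = [[3, 4], [2, 11]]
B^3 = [[1, 18], [9, 37]]
B^4 = [[17, 56], [28, 129]]

[[17, 56], [28, 129]]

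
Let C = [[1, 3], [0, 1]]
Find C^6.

[[1, 18], [0, 1]]

C = I + N where N = [[0, 3], [0, 0]] is strictly upper-triangular, so N^2 = 0.
(I + N)^6 = I + 6·N = [[1, 18], [0, 1]].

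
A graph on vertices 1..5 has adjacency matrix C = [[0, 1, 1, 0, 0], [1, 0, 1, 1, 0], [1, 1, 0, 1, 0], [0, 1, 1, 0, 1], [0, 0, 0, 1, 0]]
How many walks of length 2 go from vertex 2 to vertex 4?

The number of length-2 walks from vertex 2 to vertex 4 is entry (2,4) of C^2, where C is the adjacency matrix.
C^2 = [[2, 1, 1, 2, 0], [1, 3, 2, 1, 1], [1, 2, 3, 1, 1], [2, 1, 1, 3, 0], [0, 1, 1, 0, 1]]

1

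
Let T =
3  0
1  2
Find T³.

tr T = 5 and det T = 6, so the characteristic polynomial is λ² − (5)λ + (6) with roots 2 and 3.
Eigenvectors give P = [[0, 1], [-1, 1]] with P⁻¹ = [[1, -1], [1, 0]], and T = P·diag(2, 3)·P⁻¹.
Then T³ = P·diag(8, 27)·P⁻¹ = [[0, 27], [-8, 27]] · [[1, -1], [1, 0]] = [[27, 0], [19, 8]].

[[27, 0], [19, 8]]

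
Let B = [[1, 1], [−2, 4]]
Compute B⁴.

tr B = 5 and det B = 6, so the characteristic polynomial is λ² − (5)λ + (6) with roots 3 and 2.
Eigenvectors give P = [[−1, 1], [−2, 1]] with P⁻¹ = [[1, −1], [2, −1]], and B = P·diag(3, 2)·P⁻¹.
Then B⁴ = P·diag(81, 16)·P⁻¹ = [[−81, 16], [−162, 16]] · [[1, −1], [2, −1]] = [[−49, 65], [−130, 146]].

[[−49, 65], [−130, 146]]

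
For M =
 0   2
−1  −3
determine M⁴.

[[−14, −30], [15, 31]]

M² = [[−2, −6], [3, 7]]
M³ = [[6, 14], [−7, −15]]
M⁴ = [[−14, −30], [15, 31]]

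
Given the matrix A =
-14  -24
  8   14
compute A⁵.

[[-224, -384], [128, 224]]

tr A = 0 and det A = -4, so the characteristic polynomial is λ² − (0)λ + (-4) with roots 2 and -2.
Eigenvectors give P = [[-3, 2], [2, -1]] with P⁻¹ = [[1, 2], [2, 3]], and A = P·diag(2, -2)·P⁻¹.
Then A⁵ = P·diag(32, -32)·P⁻¹ = [[-96, -64], [64, 32]] · [[1, 2], [2, 3]] = [[-224, -384], [128, 224]].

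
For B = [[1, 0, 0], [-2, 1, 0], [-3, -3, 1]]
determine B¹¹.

[[1, 0, 0], [-22, 1, 0], [297, -33, 1]]

B = I + N where N = [[0, 0, 0], [-2, 0, 0], [-3, -3, 0]] is strictly lower-triangular, so N³ = 0.
(I + N)¹¹ = I + 11·N + 55·N² = [[1, 0, 0], [-22, 1, 0], [297, -33, 1]].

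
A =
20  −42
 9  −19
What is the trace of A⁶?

tr A = 1 and det A = −2, so the characteristic polynomial is λ² − (1)λ + (−2) with roots −1 and 2.
Eigenvectors give P = [[2, −7], [1, −3]] with P⁻¹ = [[−3, 7], [−1, 2]], and A = P·diag(−1, 2)·P⁻¹.
Then A⁶ = P·diag(1, 64)·P⁻¹ = [[2, −448], [1, −192]] · [[−3, 7], [−1, 2]] = [[442, −882], [189, −377]].

65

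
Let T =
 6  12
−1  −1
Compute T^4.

tr T = 5 and det T = 6, so the characteristic polynomial is λ² − (5)λ + (6) with roots 2 and 3.
Eigenvectors give P = [[3, 4], [−1, −1]] with P⁻¹ = [[−1, −4], [1, 3]], and T = P·diag(2, 3)·P⁻¹.
Then T^4 = P·diag(16, 81)·P⁻¹ = [[48, 324], [−16, −81]] · [[−1, −4], [1, 3]] = [[276, 780], [−65, −179]].

[[276, 780], [−65, −179]]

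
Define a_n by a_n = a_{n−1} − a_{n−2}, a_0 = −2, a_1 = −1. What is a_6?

With companion matrix M = [[1, −1], [1, 0]], [a_n, a_{n−1}]ᵀ = M·[a_{n−1}, a_{n−2}]ᵀ, so [a_6, a_5]ᵀ = M⁵·[a_1, a_0]ᵀ.
M⁵ = [[0, 1], [−1, 1]], giving [a_6, a_5]ᵀ = [[−2], [−1]].

−2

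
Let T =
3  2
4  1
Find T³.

T² = [[17, 8], [16, 9]]
T³ = [[83, 42], [84, 41]]

[[83, 42], [84, 41]]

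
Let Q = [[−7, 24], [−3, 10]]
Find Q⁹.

[[−4087, 12264], [−1533, 4600]]

tr Q = 3 and det Q = 2, so the characteristic polynomial is λ² − (3)λ + (2) with roots 1 and 2.
Eigenvectors give P = [[3, −8], [1, −3]] with P⁻¹ = [[3, −8], [1, −3]], and Q = P·diag(1, 2)·P⁻¹.
Then Q⁹ = P·diag(1, 512)·P⁻¹ = [[3, −4096], [1, −1536]] · [[3, −8], [1, −3]] = [[−4087, 12264], [−1533, 4600]].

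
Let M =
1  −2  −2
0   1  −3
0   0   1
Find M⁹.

M = I + N where N = [[0, −2, −2], [0, 0, −3], [0, 0, 0]] is strictly upper-triangular, so N³ = 0.
(I + N)⁹ = I + 9·N + 36·N² = [[1, −18, 198], [0, 1, −27], [0, 0, 1]].

[[1, −18, 198], [0, 1, −27], [0, 0, 1]]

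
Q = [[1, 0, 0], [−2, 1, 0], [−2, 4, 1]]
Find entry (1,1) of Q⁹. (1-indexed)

1

Q = I + N where N = [[0, 0, 0], [−2, 0, 0], [−2, 4, 0]] is strictly lower-triangular, so N³ = 0.
(I + N)⁹ = I + 9·N + 36·N² = [[1, 0, 0], [−18, 1, 0], [−306, 36, 1]].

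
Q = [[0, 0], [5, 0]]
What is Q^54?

Q is strictly triangular, hence nilpotent: Q^2 = 0, so Q^54 = 0.

[[0, 0], [0, 0]]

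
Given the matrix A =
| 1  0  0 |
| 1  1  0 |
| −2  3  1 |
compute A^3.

A = I + N where N = [[0, 0, 0], [1, 0, 0], [−2, 3, 0]] is strictly lower-triangular, so N^3 = 0.
(I + N)^3 = I + 3·N + 3·N^2 = [[1, 0, 0], [3, 1, 0], [3, 9, 1]].

[[1, 0, 0], [3, 1, 0], [3, 9, 1]]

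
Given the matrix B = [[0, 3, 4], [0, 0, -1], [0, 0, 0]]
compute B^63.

[[0, 0, 0], [0, 0, 0], [0, 0, 0]]

B is strictly triangular, hence nilpotent: B^3 = 0, so B^63 = 0.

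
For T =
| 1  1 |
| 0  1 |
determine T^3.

[[1, 3], [0, 1]]

T = I + N where N = [[0, 1], [0, 0]] is strictly upper-triangular, so N^2 = 0.
(I + N)^3 = I + 3·N = [[1, 3], [0, 1]].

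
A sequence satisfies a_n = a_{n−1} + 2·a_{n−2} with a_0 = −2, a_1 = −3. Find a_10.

With companion matrix C = [[1, 2], [1, 0]], [a_n, a_{n−1}]ᵀ = C·[a_{n−1}, a_{n−2}]ᵀ, so [a_10, a_9]ᵀ = C⁹·[a_1, a_0]ᵀ.
C⁹ = [[341, 342], [171, 170]], giving [a_10, a_9]ᵀ = [[−1707], [−853]].

−1707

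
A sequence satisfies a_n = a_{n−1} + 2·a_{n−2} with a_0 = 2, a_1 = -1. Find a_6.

With companion matrix M = [[1, 2], [1, 0]], [a_n, a_{n−1}]ᵀ = M·[a_{n−1}, a_{n−2}]ᵀ, so [a_6, a_5]ᵀ = M^5·[a_1, a_0]ᵀ.
M^5 = [[21, 22], [11, 10]], giving [a_6, a_5]ᵀ = [[23], [9]].

23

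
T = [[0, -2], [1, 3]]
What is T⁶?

tr T = 3 and det T = 2, so the characteristic polynomial is λ² − (3)λ + (2) with roots 1 and 2.
Eigenvectors give P = [[-2, -1], [1, 1]] with P⁻¹ = [[-1, -1], [1, 2]], and T = P·diag(1, 2)·P⁻¹.
Then T⁶ = P·diag(1, 64)·P⁻¹ = [[-2, -64], [1, 64]] · [[-1, -1], [1, 2]] = [[-62, -126], [63, 127]].

[[-62, -126], [63, 127]]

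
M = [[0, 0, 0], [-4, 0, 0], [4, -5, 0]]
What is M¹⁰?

M is strictly triangular, hence nilpotent: M³ = 0, so M¹⁰ = 0.

[[0, 0, 0], [0, 0, 0], [0, 0, 0]]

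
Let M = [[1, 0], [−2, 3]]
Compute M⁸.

tr M = 4 and det M = 3, so the characteristic polynomial is λ² − (4)λ + (3) with roots 3 and 1.
Eigenvectors give P = [[0, 1], [−1, 1]] with P⁻¹ = [[1, −1], [1, 0]], and M = P·diag(3, 1)·P⁻¹.
Then M⁸ = P·diag(6561, 1)·P⁻¹ = [[0, 1], [−6561, 1]] · [[1, −1], [1, 0]] = [[1, 0], [−6560, 6561]].

[[1, 0], [−6560, 6561]]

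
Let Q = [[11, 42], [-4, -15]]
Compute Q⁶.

[[-4367, -15288], [1456, 5097]]

tr Q = -4 and det Q = 3, so the characteristic polynomial is λ² − (-4)λ + (3) with roots -1 and -3.
Eigenvectors give P = [[7, -3], [-2, 1]] with P⁻¹ = [[1, 3], [2, 7]], and Q = P·diag(-1, -3)·P⁻¹.
Then Q⁶ = P·diag(1, 729)·P⁻¹ = [[7, -2187], [-2, 729]] · [[1, 3], [2, 7]] = [[-4367, -15288], [1456, 5097]].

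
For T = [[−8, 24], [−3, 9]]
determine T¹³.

T² = T (a projection; rank 1, trace 1), so T¹³ = T.

[[−8, 24], [−3, 9]]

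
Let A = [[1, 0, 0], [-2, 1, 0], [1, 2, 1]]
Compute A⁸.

[[1, 0, 0], [-16, 1, 0], [-104, 16, 1]]

A = I + N where N = [[0, 0, 0], [-2, 0, 0], [1, 2, 0]] is strictly lower-triangular, so N³ = 0.
(I + N)⁸ = I + 8·N + 28·N² = [[1, 0, 0], [-16, 1, 0], [-104, 16, 1]].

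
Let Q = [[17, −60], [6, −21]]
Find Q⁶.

[[−6551, 21840], [−2184, 7281]]

tr Q = −4 and det Q = 3, so the characteristic polynomial is λ² − (−4)λ + (3) with roots −1 and −3.
Eigenvectors give P = [[10, 3], [3, 1]] with P⁻¹ = [[1, −3], [−3, 10]], and Q = P·diag(−1, −3)·P⁻¹.
Then Q⁶ = P·diag(1, 729)·P⁻¹ = [[10, 2187], [3, 729]] · [[1, −3], [−3, 10]] = [[−6551, 21840], [−2184, 7281]].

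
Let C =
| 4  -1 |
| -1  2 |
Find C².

[[17, -6], [-6, 5]]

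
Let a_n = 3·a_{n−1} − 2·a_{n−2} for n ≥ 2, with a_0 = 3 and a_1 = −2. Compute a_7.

With companion matrix B = [[3, −2], [1, 0]], [a_n, a_{n−1}]ᵀ = B·[a_{n−1}, a_{n−2}]ᵀ, so [a_7, a_6]ᵀ = B⁶·[a_1, a_0]ᵀ.
B⁶ = [[127, −126], [63, −62]], giving [a_7, a_6]ᵀ = [[−632], [−312]].

−632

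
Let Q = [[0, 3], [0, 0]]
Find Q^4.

[[0, 0], [0, 0]]

Q is strictly triangular, hence nilpotent: Q^2 = 0, so Q^4 = 0.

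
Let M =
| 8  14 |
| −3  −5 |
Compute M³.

tr M = 3 and det M = 2, so the characteristic polynomial is λ² − (3)λ + (2) with roots 1 and 2.
Eigenvectors give P = [[−2, 7], [1, −3]] with P⁻¹ = [[3, 7], [1, 2]], and M = P·diag(1, 2)·P⁻¹.
Then M³ = P·diag(1, 8)·P⁻¹ = [[−2, 56], [1, −24]] · [[3, 7], [1, 2]] = [[50, 98], [−21, −41]].

[[50, 98], [−21, −41]]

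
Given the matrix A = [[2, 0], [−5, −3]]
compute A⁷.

tr A = −1 and det A = −6, so the characteristic polynomial is λ² − (−1)λ + (−6) with roots 2 and −3.
Eigenvectors give P = [[−1, 0], [1, 1]] with P⁻¹ = [[−1, 0], [1, 1]], and A = P·diag(2, −3)·P⁻¹.
Then A⁷ = P·diag(128, −2187)·P⁻¹ = [[−128, 0], [128, −2187]] · [[−1, 0], [1, 1]] = [[128, 0], [−2315, −2187]].

[[128, 0], [−2315, −2187]]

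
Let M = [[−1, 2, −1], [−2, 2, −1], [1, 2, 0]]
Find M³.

[[3, −10, 4], [7, −10, 5], [−10, −4, −1]]

M² = [[−4, 0, −1], [−3, −2, 0], [−5, 6, −3]]
M³ = [[3, −10, 4], [7, −10, 5], [−10, −4, −1]]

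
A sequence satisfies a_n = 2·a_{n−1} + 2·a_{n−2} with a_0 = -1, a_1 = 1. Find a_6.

32

With companion matrix Q = [[2, 2], [1, 0]], [a_n, a_{n−1}]ᵀ = Q·[a_{n−1}, a_{n−2}]ᵀ, so [a_6, a_5]ᵀ = Q⁵·[a_1, a_0]ᵀ.
Q⁵ = [[120, 88], [44, 32]], giving [a_6, a_5]ᵀ = [[32], [12]].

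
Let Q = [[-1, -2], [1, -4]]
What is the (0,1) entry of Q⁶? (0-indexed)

1330

tr Q = -5 and det Q = 6, so the characteristic polynomial is λ² − (-5)λ + (6) with roots -2 and -3.
Eigenvectors give P = [[2, 1], [1, 1]] with P⁻¹ = [[1, -1], [-1, 2]], and Q = P·diag(-2, -3)·P⁻¹.
Then Q⁶ = P·diag(64, 729)·P⁻¹ = [[128, 729], [64, 729]] · [[1, -1], [-1, 2]] = [[-601, 1330], [-665, 1394]].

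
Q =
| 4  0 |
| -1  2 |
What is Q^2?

[[16, 0], [-6, 4]]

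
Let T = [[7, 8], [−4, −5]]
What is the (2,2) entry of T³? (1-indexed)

tr T = 2 and det T = −3, so the characteristic polynomial is λ² − (2)λ + (−3) with roots −1 and 3.
Eigenvectors give P = [[−1, 2], [1, −1]] with P⁻¹ = [[1, 2], [1, 1]], and T = P·diag(−1, 3)·P⁻¹.
Then T³ = P·diag(−1, 27)·P⁻¹ = [[1, 54], [−1, −27]] · [[1, 2], [1, 1]] = [[55, 56], [−28, −29]].

−29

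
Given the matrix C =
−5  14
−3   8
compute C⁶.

[[−377, 882], [−189, 442]]

tr C = 3 and det C = 2, so the characteristic polynomial is λ² − (3)λ + (2) with roots 2 and 1.
Eigenvectors give P = [[2, −7], [1, −3]] with P⁻¹ = [[−3, 7], [−1, 2]], and C = P·diag(2, 1)·P⁻¹.
Then C⁶ = P·diag(64, 1)·P⁻¹ = [[128, −7], [64, −3]] · [[−3, 7], [−1, 2]] = [[−377, 882], [−189, 442]].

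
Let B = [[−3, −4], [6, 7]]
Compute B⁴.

[[−159, −160], [240, 241]]

tr B = 4 and det B = 3, so the characteristic polynomial is λ² − (4)λ + (3) with roots 1 and 3.
Eigenvectors give P = [[−1, −2], [1, 3]] with P⁻¹ = [[−3, −2], [1, 1]], and B = P·diag(1, 3)·P⁻¹.
Then B⁴ = P·diag(1, 81)·P⁻¹ = [[−1, −162], [1, 243]] · [[−3, −2], [1, 1]] = [[−159, −160], [240, 241]].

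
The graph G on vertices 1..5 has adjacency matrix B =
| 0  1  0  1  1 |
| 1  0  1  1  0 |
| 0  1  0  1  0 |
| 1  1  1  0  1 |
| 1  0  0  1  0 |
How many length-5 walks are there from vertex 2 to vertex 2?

The number of length-5 walks from vertex 2 to vertex 2 is entry (2,2) of B⁵, where B is the adjacency matrix.
B² = [[3, 1, 2, 2, 1], [1, 3, 1, 2, 2], [2, 1, 2, 1, 1], [2, 2, 1, 4, 1], [1, 2, 1, 1, 2]]
B³ = [[4, 7, 3, 7, 5], [7, 4, 5, 7, 3], [3, 5, 2, 6, 3], [7, 7, 6, 6, 6], [5, 3, 3, 6, 2]]
B⁴ = [[19, 14, 14, 19, 11], [14, 19, 11, 19, 14], [14, 11, 11, 13, 9], [19, 19, 13, 26, 13], [11, 14, 9, 13, 11]]
B⁵ = [[44, 52, 33, 58, 38], [52, 44, 38, 58, 33], [33, 38, 24, 45, 27], [58, 58, 45, 64, 45], [38, 33, 27, 45, 24]]

44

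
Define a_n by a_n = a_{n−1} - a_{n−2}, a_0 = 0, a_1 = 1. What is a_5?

-1

With companion matrix M = [[1, -1], [1, 0]], [a_n, a_{n−1}]ᵀ = M·[a_{n−1}, a_{n−2}]ᵀ, so [a_5, a_4]ᵀ = M^4·[a_1, a_0]ᵀ.
M^4 = [[-1, 1], [-1, 0]], giving [a_5, a_4]ᵀ = [[-1], [-1]].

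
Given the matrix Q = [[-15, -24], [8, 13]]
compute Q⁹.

tr Q = -2 and det Q = -3, so the characteristic polynomial is λ² − (-2)λ + (-3) with roots -3 and 1.
Eigenvectors give P = [[-2, 3], [1, -2]] with P⁻¹ = [[-2, -3], [-1, -2]], and Q = P·diag(-3, 1)·P⁻¹.
Then Q⁹ = P·diag(-19683, 1)·P⁻¹ = [[39366, 3], [-19683, -2]] · [[-2, -3], [-1, -2]] = [[-78735, -118104], [39368, 59053]].

[[-78735, -118104], [39368, 59053]]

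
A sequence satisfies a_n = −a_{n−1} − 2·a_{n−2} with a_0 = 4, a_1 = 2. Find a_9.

−58

With companion matrix Q = [[−1, −2], [1, 0]], [a_n, a_{n−1}]ᵀ = Q·[a_{n−1}, a_{n−2}]ᵀ, so [a_9, a_8]ᵀ = Q^8·[a_1, a_0]ᵀ.
Q^8 = [[−17, −6], [3, −14]], giving [a_9, a_8]ᵀ = [[−58], [−50]].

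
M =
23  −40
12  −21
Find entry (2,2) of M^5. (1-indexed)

−1221

tr M = 2 and det M = −3, so the characteristic polynomial is λ² − (2)λ + (−3) with roots −1 and 3.
Eigenvectors give P = [[−5, 2], [−3, 1]] with P⁻¹ = [[1, −2], [3, −5]], and M = P·diag(−1, 3)·P⁻¹.
Then M^5 = P·diag(−1, 243)·P⁻¹ = [[5, 486], [3, 243]] · [[1, −2], [3, −5]] = [[1463, −2440], [732, −1221]].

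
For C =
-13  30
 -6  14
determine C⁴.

tr C = 1 and det C = -2, so the characteristic polynomial is λ² − (1)λ + (-2) with roots 2 and -1.
Eigenvectors give P = [[2, 5], [1, 2]] with P⁻¹ = [[-2, 5], [1, -2]], and C = P·diag(2, -1)·P⁻¹.
Then C⁴ = P·diag(16, 1)·P⁻¹ = [[32, 5], [16, 2]] · [[-2, 5], [1, -2]] = [[-59, 150], [-30, 76]].

[[-59, 150], [-30, 76]]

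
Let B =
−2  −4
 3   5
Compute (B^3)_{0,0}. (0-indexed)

−20

tr B = 3 and det B = 2, so the characteristic polynomial is λ² − (3)λ + (2) with roots 1 and 2.
Eigenvectors give P = [[4, −1], [−3, 1]] with P⁻¹ = [[1, 1], [3, 4]], and B = P·diag(1, 2)·P⁻¹.
Then B^3 = P·diag(1, 8)·P⁻¹ = [[4, −8], [−3, 8]] · [[1, 1], [3, 4]] = [[−20, −28], [21, 29]].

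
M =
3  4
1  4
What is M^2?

[[13, 28], [7, 20]]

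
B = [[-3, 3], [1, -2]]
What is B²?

[[12, -15], [-5, 7]]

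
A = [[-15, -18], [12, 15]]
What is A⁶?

tr A = 0 and det A = -9, so the characteristic polynomial is λ² − (0)λ + (-9) with roots 3 and -3.
Eigenvectors give P = [[-1, 3], [1, -2]] with P⁻¹ = [[2, 3], [1, 1]], and A = P·diag(3, -3)·P⁻¹.
Then A⁶ = P·diag(729, 729)·P⁻¹ = [[-729, 2187], [729, -1458]] · [[2, 3], [1, 1]] = [[729, 0], [0, 729]].

[[729, 0], [0, 729]]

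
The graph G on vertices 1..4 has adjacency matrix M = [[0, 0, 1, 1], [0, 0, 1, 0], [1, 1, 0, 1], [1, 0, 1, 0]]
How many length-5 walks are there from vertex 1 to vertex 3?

17

The number of length-5 walks from vertex 1 to vertex 3 is entry (1,3) of M⁵, where M is the adjacency matrix.
M² = [[2, 1, 1, 1], [1, 1, 0, 1], [1, 0, 3, 1], [1, 1, 1, 2]]
M³ = [[2, 1, 4, 3], [1, 0, 3, 1], [4, 3, 2, 4], [3, 1, 4, 2]]
M⁴ = [[7, 4, 6, 6], [4, 3, 2, 4], [6, 2, 11, 6], [6, 4, 6, 7]]
M⁵ = [[12, 6, 17, 13], [6, 2, 11, 6], [17, 11, 14, 17], [13, 6, 17, 12]]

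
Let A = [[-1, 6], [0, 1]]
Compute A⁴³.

[[-1, 6], [0, 1]]

A² = I (check: tr A = 0 and det A = -1), so A⁴³ = A since 43 is odd.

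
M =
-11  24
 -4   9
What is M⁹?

tr M = -2 and det M = -3, so the characteristic polynomial is λ² − (-2)λ + (-3) with roots 1 and -3.
Eigenvectors give P = [[-2, 3], [-1, 1]] with P⁻¹ = [[1, -3], [1, -2]], and M = P·diag(1, -3)·P⁻¹.
Then M⁹ = P·diag(1, -19683)·P⁻¹ = [[-2, -59049], [-1, -19683]] · [[1, -3], [1, -2]] = [[-59051, 118104], [-19684, 39369]].

[[-59051, 118104], [-19684, 39369]]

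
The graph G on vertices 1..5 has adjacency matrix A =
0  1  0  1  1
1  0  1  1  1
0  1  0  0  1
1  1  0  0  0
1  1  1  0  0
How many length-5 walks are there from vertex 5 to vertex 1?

52

The number of length-5 walks from vertex 5 to vertex 1 is entry (5,1) of A⁵, where A is the adjacency matrix.
A² = [[3, 2, 2, 1, 1], [2, 4, 1, 1, 2], [2, 1, 2, 1, 1], [1, 1, 1, 2, 2], [1, 2, 1, 2, 3]]
A³ = [[4, 7, 3, 5, 7], [7, 6, 6, 6, 7], [3, 6, 2, 3, 5], [5, 6, 3, 2, 3], [7, 7, 5, 3, 4]]
A⁴ = [[19, 19, 14, 11, 14], [19, 26, 13, 13, 19], [14, 13, 11, 9, 11], [11, 13, 9, 11, 14], [14, 19, 11, 14, 19]]
A⁵ = [[44, 58, 33, 38, 52], [58, 64, 45, 45, 58], [33, 45, 24, 27, 38], [38, 45, 27, 24, 33], [52, 58, 38, 33, 44]]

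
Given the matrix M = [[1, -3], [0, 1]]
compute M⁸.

[[1, -24], [0, 1]]

M = I + N where N = [[0, -3], [0, 0]] is strictly upper-triangular, so N² = 0.
(I + N)⁸ = I + 8·N = [[1, -24], [0, 1]].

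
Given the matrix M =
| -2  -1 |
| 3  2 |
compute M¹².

M² = I (check: tr M = 0 and det M = -1), so M¹² = I since 12 is even.

[[1, 0], [0, 1]]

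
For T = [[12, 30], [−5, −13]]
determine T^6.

[[−1266, −3990], [665, 2059]]

tr T = −1 and det T = −6, so the characteristic polynomial is λ² − (−1)λ + (−6) with roots 2 and −3.
Eigenvectors give P = [[−3, −2], [1, 1]] with P⁻¹ = [[−1, −2], [1, 3]], and T = P·diag(2, −3)·P⁻¹.
Then T^6 = P·diag(64, 729)·P⁻¹ = [[−192, −1458], [64, 729]] · [[−1, −2], [1, 3]] = [[−1266, −3990], [665, 2059]].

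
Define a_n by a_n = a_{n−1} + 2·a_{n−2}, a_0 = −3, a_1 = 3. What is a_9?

With companion matrix T = [[1, 2], [1, 0]], [a_n, a_{n−1}]ᵀ = T·[a_{n−1}, a_{n−2}]ᵀ, so [a_9, a_8]ᵀ = T^8·[a_1, a_0]ᵀ.
T^8 = [[171, 170], [85, 86]], giving [a_9, a_8]ᵀ = [[3], [−3]].

3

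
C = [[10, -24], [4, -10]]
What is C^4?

tr C = 0 and det C = -4, so the characteristic polynomial is λ² − (0)λ + (-4) with roots -2 and 2.
Eigenvectors give P = [[2, 3], [1, 1]] with P⁻¹ = [[-1, 3], [1, -2]], and C = P·diag(-2, 2)·P⁻¹.
Then C^4 = P·diag(16, 16)·P⁻¹ = [[32, 48], [16, 16]] · [[-1, 3], [1, -2]] = [[16, 0], [0, 16]].

[[16, 0], [0, 16]]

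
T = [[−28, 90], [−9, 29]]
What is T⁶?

tr T = 1 and det T = −2, so the characteristic polynomial is λ² − (1)λ + (−2) with roots 2 and −1.
Eigenvectors give P = [[3, 10], [1, 3]] with P⁻¹ = [[−3, 10], [1, −3]], and T = P·diag(2, −1)·P⁻¹.
Then T⁶ = P·diag(64, 1)·P⁻¹ = [[192, 10], [64, 3]] · [[−3, 10], [1, −3]] = [[−566, 1890], [−189, 631]].

[[−566, 1890], [−189, 631]]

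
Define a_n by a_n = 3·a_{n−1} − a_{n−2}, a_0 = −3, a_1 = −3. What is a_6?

With companion matrix M = [[3, −1], [1, 0]], [a_n, a_{n−1}]ᵀ = M·[a_{n−1}, a_{n−2}]ᵀ, so [a_6, a_5]ᵀ = M⁵·[a_1, a_0]ᵀ.
M⁵ = [[144, −55], [55, −21]], giving [a_6, a_5]ᵀ = [[−267], [−102]].

−267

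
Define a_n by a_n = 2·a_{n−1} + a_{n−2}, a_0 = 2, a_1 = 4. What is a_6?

With companion matrix Q = [[2, 1], [1, 0]], [a_n, a_{n−1}]ᵀ = Q·[a_{n−1}, a_{n−2}]ᵀ, so [a_6, a_5]ᵀ = Q⁵·[a_1, a_0]ᵀ.
Q⁵ = [[70, 29], [29, 12]], giving [a_6, a_5]ᵀ = [[338], [140]].

338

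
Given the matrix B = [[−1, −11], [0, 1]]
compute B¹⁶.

[[1, 0], [0, 1]]

B² = I (check: tr B = 0 and det B = −1), so B¹⁶ = I since 16 is even.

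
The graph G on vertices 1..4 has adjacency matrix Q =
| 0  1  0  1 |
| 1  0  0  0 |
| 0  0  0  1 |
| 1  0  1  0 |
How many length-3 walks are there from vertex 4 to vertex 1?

The number of length-3 walks from vertex 4 to vertex 1 is entry (4,1) of Q³, where Q is the adjacency matrix.
Q² = [[2, 0, 1, 0], [0, 1, 0, 1], [1, 0, 1, 0], [0, 1, 0, 2]]
Q³ = [[0, 2, 0, 3], [2, 0, 1, 0], [0, 1, 0, 2], [3, 0, 2, 0]]

3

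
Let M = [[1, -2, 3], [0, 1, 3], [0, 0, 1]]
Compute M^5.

M = I + N where N = [[0, -2, 3], [0, 0, 3], [0, 0, 0]] is strictly upper-triangular, so N^3 = 0.
(I + N)^5 = I + 5·N + 10·N^2 = [[1, -10, -45], [0, 1, 15], [0, 0, 1]].

[[1, -10, -45], [0, 1, 15], [0, 0, 1]]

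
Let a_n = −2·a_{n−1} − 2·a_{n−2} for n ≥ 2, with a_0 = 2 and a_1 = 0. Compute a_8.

32

With companion matrix C = [[−2, −2], [1, 0]], [a_n, a_{n−1}]ᵀ = C·[a_{n−1}, a_{n−2}]ᵀ, so [a_8, a_7]ᵀ = C^7·[a_1, a_0]ᵀ.
C^7 = [[0, 16], [−8, −16]], giving [a_8, a_7]ᵀ = [[32], [−32]].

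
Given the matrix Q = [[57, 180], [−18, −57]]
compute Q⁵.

tr Q = 0 and det Q = −9, so the characteristic polynomial is λ² − (0)λ + (−9) with roots −3 and 3.
Eigenvectors give P = [[−3, 10], [1, −3]] with P⁻¹ = [[3, 10], [1, 3]], and Q = P·diag(−3, 3)·P⁻¹.
Then Q⁵ = P·diag(−243, 243)·P⁻¹ = [[729, 2430], [−243, −729]] · [[3, 10], [1, 3]] = [[4617, 14580], [−1458, −4617]].

[[4617, 14580], [−1458, −4617]]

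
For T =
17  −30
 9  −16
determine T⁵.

[[197, −330], [99, −166]]

tr T = 1 and det T = −2, so the characteristic polynomial is λ² − (1)λ + (−2) with roots −1 and 2.
Eigenvectors give P = [[−5, −2], [−3, −1]] with P⁻¹ = [[1, −2], [−3, 5]], and T = P·diag(−1, 2)·P⁻¹.
Then T⁵ = P·diag(−1, 32)·P⁻¹ = [[5, −64], [3, −32]] · [[1, −2], [−3, 5]] = [[197, −330], [99, −166]].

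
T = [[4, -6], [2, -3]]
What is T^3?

[[4, -6], [2, -3]]

T² = T (a projection; rank 1, trace 1), so T^3 = T.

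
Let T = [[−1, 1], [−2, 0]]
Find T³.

[[3, −1], [2, 2]]

T² = [[−1, −1], [2, −2]]
T³ = [[3, −1], [2, 2]]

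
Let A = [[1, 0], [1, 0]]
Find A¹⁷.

A² = A (a projection; rank 1, trace 1), so A¹⁷ = A.

[[1, 0], [1, 0]]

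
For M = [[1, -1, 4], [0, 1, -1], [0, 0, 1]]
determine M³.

[[1, -3, 15], [0, 1, -3], [0, 0, 1]]

M = I + N where N = [[0, -1, 4], [0, 0, -1], [0, 0, 0]] is strictly upper-triangular, so N³ = 0.
(I + N)³ = I + 3·N + 3·N² = [[1, -3, 15], [0, 1, -3], [0, 0, 1]].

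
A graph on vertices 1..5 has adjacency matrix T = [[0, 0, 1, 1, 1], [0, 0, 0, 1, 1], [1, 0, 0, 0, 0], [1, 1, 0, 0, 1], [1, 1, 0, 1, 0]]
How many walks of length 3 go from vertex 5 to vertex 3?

1

The number of length-3 walks from vertex 5 to vertex 3 is entry (5,3) of T³, where T is the adjacency matrix.
T² = [[3, 2, 0, 1, 1], [2, 2, 0, 1, 1], [0, 0, 1, 1, 1], [1, 1, 1, 3, 2], [1, 1, 1, 2, 3]]
T³ = [[2, 2, 3, 6, 6], [2, 2, 2, 5, 5], [3, 2, 0, 1, 1], [6, 5, 1, 4, 5], [6, 5, 1, 5, 4]]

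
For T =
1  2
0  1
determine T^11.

T = I + N where N = [[0, 2], [0, 0]] is strictly upper-triangular, so N^2 = 0.
(I + N)^11 = I + 11·N = [[1, 22], [0, 1]].

[[1, 22], [0, 1]]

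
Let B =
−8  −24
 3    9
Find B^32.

B² = B (a projection; rank 1, trace 1), so B^32 = B.

[[−8, −24], [3, 9]]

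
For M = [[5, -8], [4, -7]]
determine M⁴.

[[-79, 160], [-80, 161]]

tr M = -2 and det M = -3, so the characteristic polynomial is λ² − (-2)λ + (-3) with roots 1 and -3.
Eigenvectors give P = [[2, 1], [1, 1]] with P⁻¹ = [[1, -1], [-1, 2]], and M = P·diag(1, -3)·P⁻¹.
Then M⁴ = P·diag(1, 81)·P⁻¹ = [[2, 81], [1, 81]] · [[1, -1], [-1, 2]] = [[-79, 160], [-80, 161]].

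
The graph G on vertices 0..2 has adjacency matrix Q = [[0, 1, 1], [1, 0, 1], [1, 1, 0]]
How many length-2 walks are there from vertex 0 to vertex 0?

The number of length-2 walks from vertex 0 to vertex 0 is entry (0,0) of Q^2, where Q is the adjacency matrix.
Q^2 = [[2, 1, 1], [1, 2, 1], [1, 1, 2]]

2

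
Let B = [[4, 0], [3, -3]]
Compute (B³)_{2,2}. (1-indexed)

B² = [[16, 0], [3, 9]]
B³ = [[64, 0], [39, -27]]

-27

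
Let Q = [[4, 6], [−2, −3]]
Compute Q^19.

Q² = Q (a projection; rank 1, trace 1), so Q^19 = Q.

[[4, 6], [−2, −3]]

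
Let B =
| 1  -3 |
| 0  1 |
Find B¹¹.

[[1, -33], [0, 1]]

B = I + N where N = [[0, -3], [0, 0]] is strictly upper-triangular, so N² = 0.
(I + N)¹¹ = I + 11·N = [[1, -33], [0, 1]].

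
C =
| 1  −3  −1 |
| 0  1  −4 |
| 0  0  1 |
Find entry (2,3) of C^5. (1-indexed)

−20

C = I + N where N = [[0, −3, −1], [0, 0, −4], [0, 0, 0]] is strictly upper-triangular, so N^3 = 0.
(I + N)^5 = I + 5·N + 10·N^2 = [[1, −15, 115], [0, 1, −20], [0, 0, 1]].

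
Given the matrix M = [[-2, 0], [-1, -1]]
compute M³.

M² = [[4, 0], [3, 1]]
M³ = [[-8, 0], [-7, -1]]

[[-8, 0], [-7, -1]]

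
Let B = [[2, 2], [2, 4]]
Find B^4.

[[208, 336], [336, 544]]

B^2 = [[8, 12], [12, 20]]
B^3 = [[40, 64], [64, 104]]
B^4 = [[208, 336], [336, 544]]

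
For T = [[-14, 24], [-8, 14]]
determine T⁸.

tr T = 0 and det T = -4, so the characteristic polynomial is λ² − (0)λ + (-4) with roots 2 and -2.
Eigenvectors give P = [[-3, 2], [-2, 1]] with P⁻¹ = [[1, -2], [2, -3]], and T = P·diag(2, -2)·P⁻¹.
Then T⁸ = P·diag(256, 256)·P⁻¹ = [[-768, 512], [-512, 256]] · [[1, -2], [2, -3]] = [[256, 0], [0, 256]].

[[256, 0], [0, 256]]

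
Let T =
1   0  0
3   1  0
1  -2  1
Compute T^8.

[[1, 0, 0], [24, 1, 0], [-160, -16, 1]]

T = I + N where N = [[0, 0, 0], [3, 0, 0], [1, -2, 0]] is strictly lower-triangular, so N^3 = 0.
(I + N)^8 = I + 8·N + 28·N^2 = [[1, 0, 0], [24, 1, 0], [-160, -16, 1]].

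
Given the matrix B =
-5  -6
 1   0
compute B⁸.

tr B = -5 and det B = 6, so the characteristic polynomial is λ² − (-5)λ + (6) with roots -3 and -2.
Eigenvectors give P = [[-3, -2], [1, 1]] with P⁻¹ = [[-1, -2], [1, 3]], and B = P·diag(-3, -2)·P⁻¹.
Then B⁸ = P·diag(6561, 256)·P⁻¹ = [[-19683, -512], [6561, 256]] · [[-1, -2], [1, 3]] = [[19171, 37830], [-6305, -12354]].

[[19171, 37830], [-6305, -12354]]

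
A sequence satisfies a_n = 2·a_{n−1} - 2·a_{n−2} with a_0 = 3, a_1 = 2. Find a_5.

With companion matrix B = [[2, -2], [1, 0]], [a_n, a_{n−1}]ᵀ = B·[a_{n−1}, a_{n−2}]ᵀ, so [a_5, a_4]ᵀ = B^4·[a_1, a_0]ᵀ.
B^4 = [[-4, 0], [0, -4]], giving [a_5, a_4]ᵀ = [[-8], [-12]].

-8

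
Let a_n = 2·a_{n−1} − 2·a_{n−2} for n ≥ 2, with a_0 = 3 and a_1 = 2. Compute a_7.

32

With companion matrix B = [[2, −2], [1, 0]], [a_n, a_{n−1}]ᵀ = B·[a_{n−1}, a_{n−2}]ᵀ, so [a_7, a_6]ᵀ = B^6·[a_1, a_0]ᵀ.
B^6 = [[−8, 16], [−8, 8]], giving [a_7, a_6]ᵀ = [[32], [8]].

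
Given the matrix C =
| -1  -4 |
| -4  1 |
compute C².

[[17, 0], [0, 17]]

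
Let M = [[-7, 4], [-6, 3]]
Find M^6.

tr M = -4 and det M = 3, so the characteristic polynomial is λ² − (-4)λ + (3) with roots -1 and -3.
Eigenvectors give P = [[-2, -1], [-3, -1]] with P⁻¹ = [[1, -1], [-3, 2]], and M = P·diag(-1, -3)·P⁻¹.
Then M^6 = P·diag(1, 729)·P⁻¹ = [[-2, -729], [-3, -729]] · [[1, -1], [-3, 2]] = [[2185, -1456], [2184, -1455]].

[[2185, -1456], [2184, -1455]]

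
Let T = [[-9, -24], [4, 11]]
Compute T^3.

tr T = 2 and det T = -3, so the characteristic polynomial is λ² − (2)λ + (-3) with roots 3 and -1.
Eigenvectors give P = [[-2, 3], [1, -1]] with P⁻¹ = [[1, 3], [1, 2]], and T = P·diag(3, -1)·P⁻¹.
Then T^3 = P·diag(27, -1)·P⁻¹ = [[-54, -3], [27, 1]] · [[1, 3], [1, 2]] = [[-57, -168], [28, 83]].

[[-57, -168], [28, 83]]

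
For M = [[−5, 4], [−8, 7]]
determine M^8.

[[−6559, 6560], [−13120, 13121]]

tr M = 2 and det M = −3, so the characteristic polynomial is λ² − (2)λ + (−3) with roots 3 and −1.
Eigenvectors give P = [[−1, 1], [−2, 1]] with P⁻¹ = [[1, −1], [2, −1]], and M = P·diag(3, −1)·P⁻¹.
Then M^8 = P·diag(6561, 1)·P⁻¹ = [[−6561, 1], [−13122, 1]] · [[1, −1], [2, −1]] = [[−6559, 6560], [−13120, 13121]].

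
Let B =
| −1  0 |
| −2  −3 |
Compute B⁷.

tr B = −4 and det B = 3, so the characteristic polynomial is λ² − (−4)λ + (3) with roots −1 and −3.
Eigenvectors give P = [[1, 0], [−1, 1]] with P⁻¹ = [[1, 0], [1, 1]], and B = P·diag(−1, −3)·P⁻¹.
Then B⁷ = P·diag(−1, −2187)·P⁻¹ = [[−1, 0], [1, −2187]] · [[1, 0], [1, 1]] = [[−1, 0], [−2186, −2187]].

[[−1, 0], [−2186, −2187]]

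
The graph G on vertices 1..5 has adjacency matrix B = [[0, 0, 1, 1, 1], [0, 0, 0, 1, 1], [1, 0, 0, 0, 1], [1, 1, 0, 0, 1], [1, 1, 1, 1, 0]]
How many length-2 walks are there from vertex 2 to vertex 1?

The number of length-2 walks from vertex 2 to vertex 1 is entry (2,1) of B^2, where B is the adjacency matrix.
B^2 = [[3, 2, 1, 1, 2], [2, 2, 1, 1, 1], [1, 1, 2, 2, 1], [1, 1, 2, 3, 2], [2, 1, 1, 2, 4]]

2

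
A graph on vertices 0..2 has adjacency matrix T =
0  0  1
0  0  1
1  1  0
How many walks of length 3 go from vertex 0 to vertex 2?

2

The number of length-3 walks from vertex 0 to vertex 2 is entry (0,2) of T³, where T is the adjacency matrix.
T² = [[1, 1, 0], [1, 1, 0], [0, 0, 2]]
T³ = [[0, 0, 2], [0, 0, 2], [2, 2, 0]]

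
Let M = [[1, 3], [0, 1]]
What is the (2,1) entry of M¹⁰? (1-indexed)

0

M = I + N where N = [[0, 3], [0, 0]] is strictly upper-triangular, so N² = 0.
(I + N)¹⁰ = I + 10·N = [[1, 30], [0, 1]].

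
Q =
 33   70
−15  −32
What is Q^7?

tr Q = 1 and det Q = −6, so the characteristic polynomial is λ² − (1)λ + (−6) with roots 3 and −2.
Eigenvectors give P = [[−7, 2], [3, −1]] with P⁻¹ = [[−1, −2], [−3, −7]], and Q = P·diag(3, −2)·P⁻¹.
Then Q^7 = P·diag(2187, −128)·P⁻¹ = [[−15309, −256], [6561, 128]] · [[−1, −2], [−3, −7]] = [[16077, 32410], [−6945, −14018]].

[[16077, 32410], [−6945, −14018]]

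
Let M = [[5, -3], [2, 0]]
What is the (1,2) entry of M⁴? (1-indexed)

-195

tr M = 5 and det M = 6, so the characteristic polynomial is λ² − (5)λ + (6) with roots 3 and 2.
Eigenvectors give P = [[-3, 1], [-2, 1]] with P⁻¹ = [[-1, 1], [-2, 3]], and M = P·diag(3, 2)·P⁻¹.
Then M⁴ = P·diag(81, 16)·P⁻¹ = [[-243, 16], [-162, 16]] · [[-1, 1], [-2, 3]] = [[211, -195], [130, -114]].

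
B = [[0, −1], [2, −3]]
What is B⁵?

tr B = −3 and det B = 2, so the characteristic polynomial is λ² − (−3)λ + (2) with roots −2 and −1.
Eigenvectors give P = [[−1, −1], [−2, −1]] with P⁻¹ = [[1, −1], [−2, 1]], and B = P·diag(−2, −1)·P⁻¹.
Then B⁵ = P·diag(−32, −1)·P⁻¹ = [[32, 1], [64, 1]] · [[1, −1], [−2, 1]] = [[30, −31], [62, −63]].

[[30, −31], [62, −63]]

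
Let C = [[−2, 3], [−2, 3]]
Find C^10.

C² = C (a projection; rank 1, trace 1), so C^10 = C.

[[−2, 3], [−2, 3]]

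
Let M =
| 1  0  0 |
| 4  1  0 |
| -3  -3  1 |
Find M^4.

[[1, 0, 0], [16, 1, 0], [-84, -12, 1]]

M = I + N where N = [[0, 0, 0], [4, 0, 0], [-3, -3, 0]] is strictly lower-triangular, so N^3 = 0.
(I + N)^4 = I + 4·N + 6·N^2 = [[1, 0, 0], [16, 1, 0], [-84, -12, 1]].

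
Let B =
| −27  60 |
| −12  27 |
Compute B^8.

[[6561, 0], [0, 6561]]

tr B = 0 and det B = −9, so the characteristic polynomial is λ² − (0)λ + (−9) with roots −3 and 3.
Eigenvectors give P = [[5, 2], [2, 1]] with P⁻¹ = [[1, −2], [−2, 5]], and B = P·diag(−3, 3)·P⁻¹.
Then B^8 = P·diag(6561, 6561)·P⁻¹ = [[32805, 13122], [13122, 6561]] · [[1, −2], [−2, 5]] = [[6561, 0], [0, 6561]].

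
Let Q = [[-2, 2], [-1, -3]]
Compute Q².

[[2, -10], [5, 7]]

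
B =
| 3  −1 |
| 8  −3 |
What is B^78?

B² = I (check: tr B = 0 and det B = −1), so B^78 = I since 78 is even.

[[1, 0], [0, 1]]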